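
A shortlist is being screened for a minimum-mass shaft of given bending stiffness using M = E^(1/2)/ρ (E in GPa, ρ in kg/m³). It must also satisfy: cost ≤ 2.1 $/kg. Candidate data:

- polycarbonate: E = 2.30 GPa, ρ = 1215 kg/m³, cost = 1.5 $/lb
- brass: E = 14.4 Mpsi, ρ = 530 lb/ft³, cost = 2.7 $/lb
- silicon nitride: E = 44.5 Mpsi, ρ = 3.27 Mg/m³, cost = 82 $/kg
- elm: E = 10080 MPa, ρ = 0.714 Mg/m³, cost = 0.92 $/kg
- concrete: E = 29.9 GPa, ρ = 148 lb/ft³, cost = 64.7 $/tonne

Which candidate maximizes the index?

Screen on constraints: cost ≤ 2.1 $/kg. Survivors: elm, concrete.
In SI units:
  elm: E = 10.08 GPa, ρ = 714.0 kg/m³
  concrete: E = 29.90 GPa, ρ = 2371 kg/m³
  elm: M = 4.45×10⁻³
  concrete: M = 2.31×10⁻³
Elm ranks first.

elm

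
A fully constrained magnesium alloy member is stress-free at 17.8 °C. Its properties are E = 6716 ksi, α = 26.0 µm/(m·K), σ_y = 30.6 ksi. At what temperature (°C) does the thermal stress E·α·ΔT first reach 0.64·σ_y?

130 °C

E = 6716 ksi = 46.31 GPa.
σ_y = 30.6 ksi = 211.0 MPa.
E·α·ΔT = 135.0 MPa ⇒ ΔT = 135.0 / (46.31×10³ × 26.0×10⁻⁶) = 112.2 K.
T = 17.8 + 112.2 = 130.0 °C.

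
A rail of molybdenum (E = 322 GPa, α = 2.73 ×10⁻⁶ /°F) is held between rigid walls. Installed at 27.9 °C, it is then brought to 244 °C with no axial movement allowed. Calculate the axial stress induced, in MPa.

342 MPa

α = 2.73×10⁻⁶/°F × 9/5 = 4.91×10⁻⁶/K.
ΔT = 216.1 K. Constrained thermal stress σ = E·α·ΔT = 322.0×10³ MPa × 4.91×10⁻⁶ × 216.1 = 342 MPa (compressive).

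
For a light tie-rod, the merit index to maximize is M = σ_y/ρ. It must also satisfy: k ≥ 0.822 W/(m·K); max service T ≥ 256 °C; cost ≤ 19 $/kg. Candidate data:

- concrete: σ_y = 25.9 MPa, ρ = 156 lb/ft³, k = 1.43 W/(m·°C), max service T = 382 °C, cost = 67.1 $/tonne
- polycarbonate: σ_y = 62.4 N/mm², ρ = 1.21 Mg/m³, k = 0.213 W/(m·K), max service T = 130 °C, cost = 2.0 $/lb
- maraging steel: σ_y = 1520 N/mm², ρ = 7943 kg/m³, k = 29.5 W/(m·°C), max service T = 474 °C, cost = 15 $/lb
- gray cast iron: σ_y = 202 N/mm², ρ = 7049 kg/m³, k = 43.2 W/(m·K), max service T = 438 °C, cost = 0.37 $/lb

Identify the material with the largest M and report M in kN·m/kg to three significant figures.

Screen on constraints: k ≥ 0.822 W/(m·K); max service T ≥ 256 °C; cost ≤ 19 $/kg. Survivors: concrete, gray cast iron.
Putting every candidate on a common basis:
  concrete: σ_y = 25.90 MPa, ρ = 2499 kg/m³
  gray cast iron: σ_y = 202.0 MPa, ρ = 7049 kg/m³
  gray cast iron: M = 28.7 kN·m/kg
  concrete: M = 10.4 kN·m/kg
Highest index: gray cast iron.

gray cast iron, M = 28.7 kN·m/kg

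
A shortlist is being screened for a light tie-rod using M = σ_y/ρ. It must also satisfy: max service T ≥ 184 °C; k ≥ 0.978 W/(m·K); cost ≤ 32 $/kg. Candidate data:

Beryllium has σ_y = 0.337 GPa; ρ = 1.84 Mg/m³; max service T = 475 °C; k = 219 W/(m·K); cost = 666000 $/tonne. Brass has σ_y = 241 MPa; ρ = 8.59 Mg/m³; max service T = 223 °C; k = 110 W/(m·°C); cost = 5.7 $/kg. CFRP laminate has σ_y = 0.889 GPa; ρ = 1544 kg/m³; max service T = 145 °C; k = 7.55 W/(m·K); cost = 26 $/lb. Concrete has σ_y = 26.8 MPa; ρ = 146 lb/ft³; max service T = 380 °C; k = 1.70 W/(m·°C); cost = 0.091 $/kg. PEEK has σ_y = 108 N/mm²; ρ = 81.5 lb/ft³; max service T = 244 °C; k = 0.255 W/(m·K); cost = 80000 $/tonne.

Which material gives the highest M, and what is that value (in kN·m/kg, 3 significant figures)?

brass, M = 28.1 kN·m/kg

Screen on constraints: max service T ≥ 184 °C; k ≥ 0.978 W/(m·K); cost ≤ 32 $/kg. Survivors: brass, concrete.
Convert each candidate to consistent units, then evaluate M:
  brass: σ_y = 241.0 MPa, ρ = 8590 kg/m³
  concrete: σ_y = 26.80 MPa, ρ = 2339 kg/m³
  brass: M = 28.1 kN·m/kg
  concrete: M = 11.5 kN·m/kg
The maximum is for brass.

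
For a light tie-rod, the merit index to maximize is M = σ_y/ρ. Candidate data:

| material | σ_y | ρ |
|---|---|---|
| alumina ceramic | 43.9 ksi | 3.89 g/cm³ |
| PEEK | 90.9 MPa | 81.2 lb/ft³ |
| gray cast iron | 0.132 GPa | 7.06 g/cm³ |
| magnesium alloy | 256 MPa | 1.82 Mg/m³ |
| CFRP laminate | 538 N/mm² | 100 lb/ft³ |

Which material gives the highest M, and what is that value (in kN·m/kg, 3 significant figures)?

CFRP laminate, M = 336 kN·m/kg

Normalizing units and computing the index:
  alumina ceramic: σ_y = 302.7 MPa, ρ = 3890 kg/m³
  PEEK: σ_y = 90.90 MPa, ρ = 1301 kg/m³
  gray cast iron: σ_y = 132.0 MPa, ρ = 7060 kg/m³
  magnesium alloy: σ_y = 256.0 MPa, ρ = 1820 kg/m³
  CFRP laminate: σ_y = 538.0 MPa, ρ = 1602 kg/m³
  CFRP laminate: M = 336 kN·m/kg
  magnesium alloy: M = 141 kN·m/kg
  alumina ceramic: M = 77.8 kN·m/kg
  PEEK: M = 69.9 kN·m/kg
  gray cast iron: M = 18.7 kN·m/kg
Highest index: CFRP laminate.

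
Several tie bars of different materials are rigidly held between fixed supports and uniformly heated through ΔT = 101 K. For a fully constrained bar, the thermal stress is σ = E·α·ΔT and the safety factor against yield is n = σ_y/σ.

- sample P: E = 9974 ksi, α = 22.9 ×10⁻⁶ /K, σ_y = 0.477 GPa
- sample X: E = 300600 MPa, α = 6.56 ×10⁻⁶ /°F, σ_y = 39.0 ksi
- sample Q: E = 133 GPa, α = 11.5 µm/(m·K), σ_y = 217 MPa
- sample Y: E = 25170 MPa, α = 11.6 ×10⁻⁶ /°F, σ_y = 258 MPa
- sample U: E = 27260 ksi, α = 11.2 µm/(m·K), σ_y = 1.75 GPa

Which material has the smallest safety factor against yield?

sample X

In consistent units (E in GPa, α in ×10⁻⁶/K, σ_y in MPa):
  sample P: E = 68.77, α = 22.9, σ_y = 477.0 → σ = 159 MPa, n = 3.00
  sample X: E = 300.6, α = 11.8, σ_y = 268.9 → σ = 358 MPa, n = 0.750
  sample Q: E = 133.0, α = 11.5, σ_y = 217.0 → σ = 154 MPa, n = 1.40
  sample Y: E = 25.17, α = 20.9, σ_y = 258.0 → σ = 53.1 MPa, n = 4.86
  sample U: E = 188.0, α = 11.2, σ_y = 1750 → σ = 213 MPa, n = 8.23
Sample X has the lowest safety factor, n = 0.750.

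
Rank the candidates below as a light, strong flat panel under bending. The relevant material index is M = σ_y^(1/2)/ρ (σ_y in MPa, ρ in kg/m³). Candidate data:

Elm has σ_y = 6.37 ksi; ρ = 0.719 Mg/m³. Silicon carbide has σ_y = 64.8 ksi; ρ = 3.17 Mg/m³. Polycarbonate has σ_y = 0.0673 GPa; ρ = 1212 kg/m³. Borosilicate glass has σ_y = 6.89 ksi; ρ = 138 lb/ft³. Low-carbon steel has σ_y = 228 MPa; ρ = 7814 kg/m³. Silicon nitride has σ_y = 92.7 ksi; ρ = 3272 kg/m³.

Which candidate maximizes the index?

Convert each candidate to consistent units, then evaluate M:
  elm: σ_y = 43.92 MPa, ρ = 719.0 kg/m³
  silicon carbide: σ_y = 446.8 MPa, ρ = 3170 kg/m³
  polycarbonate: σ_y = 67.30 MPa, ρ = 1212 kg/m³
  borosilicate glass: σ_y = 47.50 MPa, ρ = 2211 kg/m³
  low-carbon steel: σ_y = 228.0 MPa, ρ = 7814 kg/m³
  silicon nitride: σ_y = 639.1 MPa, ρ = 3272 kg/m³
  elm: M = 9.22×10⁻³
  silicon nitride: M = 7.73×10⁻³
  polycarbonate: M = 6.77×10⁻³
  silicon carbide: M = 6.67×10⁻³
  borosilicate glass: M = 3.12×10⁻³
  low-carbon steel: M = 1.93×10⁻³
Elm has the largest M.

elm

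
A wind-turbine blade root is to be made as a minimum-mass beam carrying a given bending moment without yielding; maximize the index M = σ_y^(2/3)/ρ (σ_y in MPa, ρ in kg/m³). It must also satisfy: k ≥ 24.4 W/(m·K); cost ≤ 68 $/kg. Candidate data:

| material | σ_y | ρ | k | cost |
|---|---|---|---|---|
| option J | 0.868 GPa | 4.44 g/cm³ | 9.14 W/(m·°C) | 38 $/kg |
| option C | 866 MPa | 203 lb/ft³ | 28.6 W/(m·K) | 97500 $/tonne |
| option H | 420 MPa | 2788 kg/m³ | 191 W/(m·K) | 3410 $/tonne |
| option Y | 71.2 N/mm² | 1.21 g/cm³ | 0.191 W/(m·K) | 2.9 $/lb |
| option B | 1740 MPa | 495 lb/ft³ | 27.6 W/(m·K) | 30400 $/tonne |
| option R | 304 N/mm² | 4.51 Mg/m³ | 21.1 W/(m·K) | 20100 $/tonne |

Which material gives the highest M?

option H

Screen on constraints: k ≥ 24.4 W/(m·K); cost ≤ 68 $/kg. Survivors: option H, option B.
Convert each candidate to consistent units, then evaluate M:
  option H: σ_y = 420.0 MPa, ρ = 2788 kg/m³
  option B: σ_y = 1740 MPa, ρ = 7929 kg/m³
  option H: M = 20.1×10⁻³
  option B: M = 18.2×10⁻³
Highest index: option H.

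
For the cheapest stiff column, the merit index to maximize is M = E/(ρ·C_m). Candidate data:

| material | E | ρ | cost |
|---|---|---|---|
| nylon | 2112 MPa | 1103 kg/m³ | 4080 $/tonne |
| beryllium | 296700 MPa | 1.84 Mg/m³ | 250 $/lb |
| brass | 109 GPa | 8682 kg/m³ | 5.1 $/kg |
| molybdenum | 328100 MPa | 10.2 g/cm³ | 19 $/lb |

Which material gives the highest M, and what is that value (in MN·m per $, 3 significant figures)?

brass, M = 2.46 MN·m per $

Convert each candidate to consistent units, then evaluate M:
  nylon: E = 2.112 GPa, ρ = 1103 kg/m³, cost = 4.080 $/kg
  beryllium: E = 296.7 GPa, ρ = 1840 kg/m³, cost = 551.1 $/kg
  brass: E = 109.0 GPa, ρ = 8682 kg/m³, cost = 5.100 $/kg
  molybdenum: E = 328.1 GPa, ρ = 10200 kg/m³, cost = 41.89 $/kg
  brass: M = 2.46 MN·m per $
  molybdenum: M = 0.768 MN·m per $
  nylon: M = 0.469 MN·m per $
  beryllium: M = 0.293 MN·m per $
Brass has the largest M.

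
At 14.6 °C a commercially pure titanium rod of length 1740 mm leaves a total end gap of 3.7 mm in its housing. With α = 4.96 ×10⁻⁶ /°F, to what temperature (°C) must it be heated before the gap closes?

253 °C

α = 4.96×10⁻⁶/°F × 9/5 = 8.93×10⁻⁶/K.
α·L₀·ΔT = 3.7 mm ⇒ ΔT = 3.7 / (8.93×10⁻⁶ × 1740.0) = 238.2 K.
T = 14.6 + 238.2 = 252.8 °C.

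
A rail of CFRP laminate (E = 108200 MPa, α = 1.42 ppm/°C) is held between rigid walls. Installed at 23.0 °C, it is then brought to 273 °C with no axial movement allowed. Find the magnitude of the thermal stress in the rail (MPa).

38.4 MPa

E = 108200 MPa = 108.2 GPa.
ΔT = 250.0 K. Constrained thermal stress σ = E·α·ΔT = 108.2×10³ MPa × 1.42×10⁻⁶ × 250.0 = 38.4 MPa (compressive).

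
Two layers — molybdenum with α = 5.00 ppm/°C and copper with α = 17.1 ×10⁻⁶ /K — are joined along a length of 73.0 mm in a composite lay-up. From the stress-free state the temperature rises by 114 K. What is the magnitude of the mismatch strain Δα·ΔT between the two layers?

Δα = |5.00 − 17.1|×10⁻⁶/K = 12.1×10⁻⁶/K.
Mismatch strain = Δα·ΔT = 12.1×10⁻⁶ × 114.0 = 1.38×10⁻³.

1.38×10⁻³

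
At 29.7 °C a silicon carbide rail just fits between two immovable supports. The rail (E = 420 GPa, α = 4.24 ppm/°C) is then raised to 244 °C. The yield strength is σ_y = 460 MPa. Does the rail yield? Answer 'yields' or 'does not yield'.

does not yield

ΔT = 214.3 K. Constrained thermal stress σ = E·α·ΔT = 420.0×10³ MPa × 4.24×10⁻⁶ × 214.3 = 382 MPa (compressive).
Compare to σ_y = 460 MPa: σ < σ_y, so it does not yield.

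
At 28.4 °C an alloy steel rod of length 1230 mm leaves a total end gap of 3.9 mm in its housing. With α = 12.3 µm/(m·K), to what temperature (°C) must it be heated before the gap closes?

286 °C

α·L₀·ΔT = 3.9 mm ⇒ ΔT = 3.9 / (12.3×10⁻⁶ × 1230.0) = 257.8 K.
T = 28.4 + 257.8 = 286.2 °C.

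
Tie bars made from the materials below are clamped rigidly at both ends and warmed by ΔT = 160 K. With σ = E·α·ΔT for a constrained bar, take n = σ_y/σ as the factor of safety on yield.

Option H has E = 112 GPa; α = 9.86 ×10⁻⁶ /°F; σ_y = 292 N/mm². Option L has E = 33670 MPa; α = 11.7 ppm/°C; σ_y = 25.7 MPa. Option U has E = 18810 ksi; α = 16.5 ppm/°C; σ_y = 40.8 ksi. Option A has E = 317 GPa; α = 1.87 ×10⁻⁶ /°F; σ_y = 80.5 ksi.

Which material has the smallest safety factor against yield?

Per material, after unit conversion:
  option H: E = 112.0, α = 17.7, σ_y = 292.0 → σ = 318 MPa, n = 0.918
  option L: E = 33.67, α = 11.7, σ_y = 25.70 → σ = 63.0 MPa, n = 0.408
  option U: E = 129.7, α = 16.5, σ_y = 281.3 → σ = 342 MPa, n = 0.822
  option A: E = 317.0, α = 3.37, σ_y = 555.0 → σ = 171 MPa, n = 3.25
Option L has the lowest safety factor, n = 0.408.

option L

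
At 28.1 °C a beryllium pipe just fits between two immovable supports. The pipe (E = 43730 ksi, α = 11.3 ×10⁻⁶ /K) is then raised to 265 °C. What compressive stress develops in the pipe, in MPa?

807 MPa

E = 43730 ksi = 301.5 GPa.
ΔT = 236.9 K. Constrained thermal stress σ = E·α·ΔT = 301.5×10³ MPa × 11.3×10⁻⁶ × 236.9 = 807 MPa (compressive).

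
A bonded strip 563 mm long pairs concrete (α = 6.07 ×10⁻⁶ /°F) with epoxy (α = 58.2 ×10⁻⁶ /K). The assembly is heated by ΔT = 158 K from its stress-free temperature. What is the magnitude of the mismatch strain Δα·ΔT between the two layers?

concrete: α = 6.07×10⁻⁶/°F × 9/5 = 10.9×10⁻⁶/K.
Δα = |10.9 − 58.2|×10⁻⁶/K = 47.3×10⁻⁶/K.
Mismatch strain = Δα·ΔT = 47.3×10⁻⁶ × 158.0 = 7.47×10⁻³.

7.47×10⁻³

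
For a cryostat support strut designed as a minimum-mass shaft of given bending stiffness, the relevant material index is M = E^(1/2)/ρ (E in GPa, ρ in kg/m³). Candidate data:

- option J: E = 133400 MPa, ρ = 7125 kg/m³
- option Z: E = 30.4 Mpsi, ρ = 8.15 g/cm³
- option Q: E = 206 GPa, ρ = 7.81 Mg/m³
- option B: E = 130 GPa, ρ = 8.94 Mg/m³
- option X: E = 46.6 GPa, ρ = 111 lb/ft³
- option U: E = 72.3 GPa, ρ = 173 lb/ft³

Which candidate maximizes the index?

Putting every candidate on a common basis:
  option J: E = 133.4 GPa, ρ = 7125 kg/m³
  option Z: E = 209.6 GPa, ρ = 8150 kg/m³
  option Q: E = 206.0 GPa, ρ = 7810 kg/m³
  option B: E = 130.0 GPa, ρ = 8940 kg/m³
  option X: E = 46.60 GPa, ρ = 1778 kg/m³
  option U: E = 72.30 GPa, ρ = 2771 kg/m³
  option X: M = 3.84×10⁻³
  option U: M = 3.07×10⁻³
  option Q: M = 1.84×10⁻³
  option Z: M = 1.78×10⁻³
  option J: M = 1.62×10⁻³
  option B: M = 1.28×10⁻³
Highest index: option X.

option X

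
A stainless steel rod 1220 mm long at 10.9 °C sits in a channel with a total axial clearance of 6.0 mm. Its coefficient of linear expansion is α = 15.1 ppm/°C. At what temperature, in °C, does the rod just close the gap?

α·L₀·ΔT = 6.0 mm ⇒ ΔT = 6.0 / (15.1×10⁻⁶ × 1220.0) = 325.7 K.
T = 10.9 + 325.7 = 336.6 °C.

337 °C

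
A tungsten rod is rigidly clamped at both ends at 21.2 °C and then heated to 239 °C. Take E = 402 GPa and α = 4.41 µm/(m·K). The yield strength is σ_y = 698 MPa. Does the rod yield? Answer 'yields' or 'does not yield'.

ΔT = 217.8 K. Constrained thermal stress σ = E·α·ΔT = 402.0×10³ MPa × 4.41×10⁻⁶ × 217.8 = 386 MPa (compressive).
Compare to σ_y = 698 MPa: σ < σ_y, so it does not yield.

does not yield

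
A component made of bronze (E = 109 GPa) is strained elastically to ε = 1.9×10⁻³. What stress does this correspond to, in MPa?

207 MPa

σ = E·ε = 109000 MPa × 1.9×10⁻³ = 207 MPa.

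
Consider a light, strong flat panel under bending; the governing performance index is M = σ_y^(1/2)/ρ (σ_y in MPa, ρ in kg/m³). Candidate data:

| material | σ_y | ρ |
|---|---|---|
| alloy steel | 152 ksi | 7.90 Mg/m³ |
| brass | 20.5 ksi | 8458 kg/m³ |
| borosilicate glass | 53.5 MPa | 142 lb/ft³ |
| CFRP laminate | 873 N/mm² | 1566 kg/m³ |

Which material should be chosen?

After converting to SI:
  alloy steel: σ_y = 1048 MPa, ρ = 7900 kg/m³
  brass: σ_y = 141.3 MPa, ρ = 8458 kg/m³
  borosilicate glass: σ_y = 53.50 MPa, ρ = 2275 kg/m³
  CFRP laminate: σ_y = 873.0 MPa, ρ = 1566 kg/m³
  CFRP laminate: M = 18.9×10⁻³
  alloy steel: M = 4.10×10⁻³
  borosilicate glass: M = 3.22×10⁻³
  brass: M = 1.41×10⁻³
CFRP laminate ranks first.

CFRP laminate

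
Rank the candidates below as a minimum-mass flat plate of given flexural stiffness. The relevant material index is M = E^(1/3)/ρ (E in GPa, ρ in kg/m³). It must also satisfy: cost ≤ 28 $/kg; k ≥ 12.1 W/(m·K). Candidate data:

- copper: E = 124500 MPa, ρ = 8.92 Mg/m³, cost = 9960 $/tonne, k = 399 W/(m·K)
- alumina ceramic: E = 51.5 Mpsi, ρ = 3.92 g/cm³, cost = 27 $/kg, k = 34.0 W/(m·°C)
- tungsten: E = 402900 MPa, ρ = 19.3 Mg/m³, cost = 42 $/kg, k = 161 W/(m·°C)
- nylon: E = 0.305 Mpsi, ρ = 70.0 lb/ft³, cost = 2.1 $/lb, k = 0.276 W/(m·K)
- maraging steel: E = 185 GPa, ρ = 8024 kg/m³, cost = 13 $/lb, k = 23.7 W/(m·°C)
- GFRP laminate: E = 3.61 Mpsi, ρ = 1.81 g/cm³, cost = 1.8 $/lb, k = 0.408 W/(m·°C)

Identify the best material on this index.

alumina ceramic

Screen on constraints: cost ≤ 28 $/kg; k ≥ 12.1 W/(m·K). Survivors: copper, alumina ceramic.
Normalizing units and computing the index:
  copper: E = 124.5 GPa, ρ = 8920 kg/m³
  alumina ceramic: E = 355.1 GPa, ρ = 3920 kg/m³
  alumina ceramic: M = 1.81×10⁻³
  copper: M = 0.560×10⁻³
Highest index: alumina ceramic.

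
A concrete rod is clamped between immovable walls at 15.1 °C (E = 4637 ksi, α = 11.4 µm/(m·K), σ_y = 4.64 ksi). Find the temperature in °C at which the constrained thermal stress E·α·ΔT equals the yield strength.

E = 4637 ksi = 31.97 GPa.
σ_y = 4.64 ksi = 31.99 MPa.
E·α·ΔT = 31.99 MPa ⇒ ΔT = 31.99 / (31.97×10³ × 11.4×10⁻⁶) = 87.78 K.
T = 15.1 + 87.78 = 102.9 °C.

103 °C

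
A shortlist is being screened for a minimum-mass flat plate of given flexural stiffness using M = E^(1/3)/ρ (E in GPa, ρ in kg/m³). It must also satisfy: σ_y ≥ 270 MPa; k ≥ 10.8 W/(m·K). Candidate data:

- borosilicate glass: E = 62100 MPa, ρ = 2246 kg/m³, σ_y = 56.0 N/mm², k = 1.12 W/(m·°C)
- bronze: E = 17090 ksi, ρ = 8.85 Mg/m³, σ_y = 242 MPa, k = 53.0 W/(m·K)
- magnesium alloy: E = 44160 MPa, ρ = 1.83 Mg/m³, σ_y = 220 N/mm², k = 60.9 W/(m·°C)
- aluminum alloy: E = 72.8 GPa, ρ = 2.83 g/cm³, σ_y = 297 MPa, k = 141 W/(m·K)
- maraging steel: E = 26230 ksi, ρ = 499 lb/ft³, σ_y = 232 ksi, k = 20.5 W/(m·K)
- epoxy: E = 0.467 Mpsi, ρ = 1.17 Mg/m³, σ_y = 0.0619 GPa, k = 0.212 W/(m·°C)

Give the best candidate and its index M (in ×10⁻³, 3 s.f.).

aluminum alloy, M = 1.48×10⁻³

Screen on constraints: σ_y ≥ 270 MPa; k ≥ 10.8 W/(m·K). Survivors: aluminum alloy, maraging steel.
Convert each candidate to consistent units, then evaluate M:
  aluminum alloy: E = 72.80 GPa, ρ = 2830 kg/m³
  maraging steel: E = 180.8 GPa, ρ = 7993 kg/m³
  aluminum alloy: M = 1.48×10⁻³
  maraging steel: M = 0.707×10⁻³
Highest index: aluminum alloy.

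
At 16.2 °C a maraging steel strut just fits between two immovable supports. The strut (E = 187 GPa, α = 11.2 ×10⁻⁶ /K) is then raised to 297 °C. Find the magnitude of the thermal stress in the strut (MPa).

ΔT = 280.8 K. Constrained thermal stress σ = E·α·ΔT = 187.0×10³ MPa × 11.2×10⁻⁶ × 280.8 = 588 MPa (compressive).

588 MPa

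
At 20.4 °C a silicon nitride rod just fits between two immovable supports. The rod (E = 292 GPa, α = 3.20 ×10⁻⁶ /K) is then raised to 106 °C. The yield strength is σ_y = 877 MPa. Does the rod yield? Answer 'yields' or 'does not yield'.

ΔT = 85.60 K. Constrained thermal stress σ = E·α·ΔT = 292.0×10³ MPa × 3.20×10⁻⁶ × 85.60 = 80.0 MPa (compressive).
Compare to σ_y = 877 MPa: σ < σ_y, so it does not yield.

does not yield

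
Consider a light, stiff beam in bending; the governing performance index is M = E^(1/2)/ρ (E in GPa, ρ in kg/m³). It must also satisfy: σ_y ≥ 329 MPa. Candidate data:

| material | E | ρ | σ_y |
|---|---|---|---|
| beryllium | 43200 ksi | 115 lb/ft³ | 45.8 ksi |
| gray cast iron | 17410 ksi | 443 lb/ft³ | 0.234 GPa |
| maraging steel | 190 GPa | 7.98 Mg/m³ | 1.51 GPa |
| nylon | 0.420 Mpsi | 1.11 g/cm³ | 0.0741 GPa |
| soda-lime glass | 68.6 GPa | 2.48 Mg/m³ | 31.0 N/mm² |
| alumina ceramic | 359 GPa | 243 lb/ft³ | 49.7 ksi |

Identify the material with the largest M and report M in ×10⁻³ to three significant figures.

Screen on constraints: σ_y ≥ 329 MPa. Survivors: maraging steel, alumina ceramic.
Putting every candidate on a common basis:
  maraging steel: E = 190.0 GPa, ρ = 7980 kg/m³
  alumina ceramic: E = 359.0 GPa, ρ = 3892 kg/m³
  alumina ceramic: M = 4.87×10⁻³
  maraging steel: M = 1.73×10⁻³
The maximum is for alumina ceramic.

alumina ceramic, M = 4.87×10⁻³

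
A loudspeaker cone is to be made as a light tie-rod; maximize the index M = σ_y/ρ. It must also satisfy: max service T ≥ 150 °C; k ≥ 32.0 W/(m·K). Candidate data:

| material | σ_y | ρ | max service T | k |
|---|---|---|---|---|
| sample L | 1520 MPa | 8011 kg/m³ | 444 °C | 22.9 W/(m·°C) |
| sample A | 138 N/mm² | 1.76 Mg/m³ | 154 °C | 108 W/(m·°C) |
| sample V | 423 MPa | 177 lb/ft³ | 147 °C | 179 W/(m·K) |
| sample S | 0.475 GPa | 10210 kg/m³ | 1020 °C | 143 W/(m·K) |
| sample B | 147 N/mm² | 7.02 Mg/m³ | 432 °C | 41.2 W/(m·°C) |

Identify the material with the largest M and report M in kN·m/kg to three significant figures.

sample A, M = 78.4 kN·m/kg

Screen on constraints: max service T ≥ 150 °C; k ≥ 32.0 W/(m·K). Survivors: sample A, sample S, sample B.
After converting to SI:
  sample A: σ_y = 138.0 MPa, ρ = 1760 kg/m³
  sample S: σ_y = 475.0 MPa, ρ = 10210 kg/m³
  sample B: σ_y = 147.0 MPa, ρ = 7020 kg/m³
  sample A: M = 78.4 kN·m/kg
  sample S: M = 46.5 kN·m/kg
  sample B: M = 20.9 kN·m/kg
The maximum is for sample A.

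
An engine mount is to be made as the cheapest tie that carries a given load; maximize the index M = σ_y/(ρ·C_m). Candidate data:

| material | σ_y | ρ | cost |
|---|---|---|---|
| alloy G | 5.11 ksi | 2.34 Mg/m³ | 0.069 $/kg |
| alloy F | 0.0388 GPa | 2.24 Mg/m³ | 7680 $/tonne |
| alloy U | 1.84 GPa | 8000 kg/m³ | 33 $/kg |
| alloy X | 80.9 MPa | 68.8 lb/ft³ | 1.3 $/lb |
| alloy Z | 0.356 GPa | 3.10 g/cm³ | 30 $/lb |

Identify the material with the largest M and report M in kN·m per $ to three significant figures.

Normalizing units and computing the index:
  alloy G: σ_y = 35.23 MPa, ρ = 2340 kg/m³, cost = 0.06900 $/kg
  alloy F: σ_y = 38.80 MPa, ρ = 2240 kg/m³, cost = 7.680 $/kg
  alloy U: σ_y = 1840 MPa, ρ = 8000 kg/m³, cost = 33.00 $/kg
  alloy X: σ_y = 80.90 MPa, ρ = 1102 kg/m³, cost = 2.866 $/kg
  alloy Z: σ_y = 356.0 MPa, ρ = 3100 kg/m³, cost = 66.14 $/kg
  alloy G: M = 218 kN·m per $
  alloy X: M = 25.6 kN·m per $
  alloy U: M = 6.97 kN·m per $
  alloy F: M = 2.26 kN·m per $
  alloy Z: M = 1.74 kN·m per $
Highest index: alloy G.

alloy G, M = 218 kN·m per $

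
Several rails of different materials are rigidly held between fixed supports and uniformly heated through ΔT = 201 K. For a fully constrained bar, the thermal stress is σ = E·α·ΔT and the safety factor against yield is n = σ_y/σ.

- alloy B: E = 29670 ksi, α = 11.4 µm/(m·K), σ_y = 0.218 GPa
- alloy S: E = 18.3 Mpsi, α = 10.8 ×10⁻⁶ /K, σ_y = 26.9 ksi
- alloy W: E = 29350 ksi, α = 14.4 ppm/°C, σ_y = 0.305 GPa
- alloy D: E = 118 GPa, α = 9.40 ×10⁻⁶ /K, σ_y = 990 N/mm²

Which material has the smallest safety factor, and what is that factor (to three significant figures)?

alloy B, n = 0.465

In consistent units (E in GPa, α in ×10⁻⁶/K, σ_y in MPa):
  alloy B: E = 204.6, α = 11.4, σ_y = 218.0 → σ = 469 MPa, n = 0.465
  alloy S: E = 126.2, α = 10.8, σ_y = 185.5 → σ = 274 MPa, n = 0.677
  alloy W: E = 202.4, α = 14.4, σ_y = 305.0 → σ = 586 MPa, n = 0.521
  alloy D: E = 118.0, α = 9.40, σ_y = 990.0 → σ = 223 MPa, n = 4.44
Alloy B has the lowest safety factor, n = 0.465.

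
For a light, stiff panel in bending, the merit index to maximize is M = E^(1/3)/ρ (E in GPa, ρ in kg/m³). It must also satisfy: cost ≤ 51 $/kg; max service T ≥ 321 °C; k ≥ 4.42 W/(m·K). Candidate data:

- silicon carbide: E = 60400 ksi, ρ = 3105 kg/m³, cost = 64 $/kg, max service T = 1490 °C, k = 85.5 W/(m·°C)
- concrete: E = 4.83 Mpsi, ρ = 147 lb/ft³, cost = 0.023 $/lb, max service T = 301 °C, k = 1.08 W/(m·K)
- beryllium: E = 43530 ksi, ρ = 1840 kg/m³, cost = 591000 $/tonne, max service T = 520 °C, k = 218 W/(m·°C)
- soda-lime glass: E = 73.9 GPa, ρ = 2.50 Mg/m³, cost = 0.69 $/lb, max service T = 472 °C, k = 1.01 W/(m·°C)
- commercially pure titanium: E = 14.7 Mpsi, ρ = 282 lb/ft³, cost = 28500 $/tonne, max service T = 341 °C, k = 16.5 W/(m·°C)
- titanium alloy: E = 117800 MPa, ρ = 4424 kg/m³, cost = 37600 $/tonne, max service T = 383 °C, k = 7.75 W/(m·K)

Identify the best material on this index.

Screen on constraints: cost ≤ 51 $/kg; max service T ≥ 321 °C; k ≥ 4.42 W/(m·K). Survivors: commercially pure titanium, titanium alloy.
After converting to SI:
  commercially pure titanium: E = 101.4 GPa, ρ = 4517 kg/m³
  titanium alloy: E = 117.8 GPa, ρ = 4424 kg/m³
  titanium alloy: M = 1.11×10⁻³
  commercially pure titanium: M = 1.03×10⁻³
Highest index: titanium alloy.

titanium alloy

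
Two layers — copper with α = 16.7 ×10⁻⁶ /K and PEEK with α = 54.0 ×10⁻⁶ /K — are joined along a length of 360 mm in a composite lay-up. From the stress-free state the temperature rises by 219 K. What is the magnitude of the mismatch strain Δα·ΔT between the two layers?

Δα = |16.7 − 54.0|×10⁻⁶/K = 37.3×10⁻⁶/K.
Mismatch strain = Δα·ΔT = 37.3×10⁻⁶ × 219.0 = 8.17×10⁻³.

8.17×10⁻³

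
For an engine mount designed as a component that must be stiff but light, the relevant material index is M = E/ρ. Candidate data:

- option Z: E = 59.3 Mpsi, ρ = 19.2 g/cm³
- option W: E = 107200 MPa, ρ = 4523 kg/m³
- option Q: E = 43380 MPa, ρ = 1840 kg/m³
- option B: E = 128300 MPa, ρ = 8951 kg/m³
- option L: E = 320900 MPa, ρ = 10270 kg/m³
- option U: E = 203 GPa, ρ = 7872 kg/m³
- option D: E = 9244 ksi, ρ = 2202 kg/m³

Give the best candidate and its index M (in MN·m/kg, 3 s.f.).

option L, M = 31.2 MN·m/kg

After converting to SI:
  option Z: E = 408.9 GPa, ρ = 19200 kg/m³
  option W: E = 107.2 GPa, ρ = 4523 kg/m³
  option Q: E = 43.38 GPa, ρ = 1840 kg/m³
  option B: E = 128.3 GPa, ρ = 8951 kg/m³
  option L: E = 320.9 GPa, ρ = 10270 kg/m³
  option U: E = 203.0 GPa, ρ = 7872 kg/m³
  option D: E = 63.74 GPa, ρ = 2202 kg/m³
  option L: M = 31.2 MN·m/kg
  option D: M = 28.9 MN·m/kg
  option U: M = 25.8 MN·m/kg
  option W: M = 23.7 MN·m/kg
  option Q: M = 23.6 MN·m/kg
  option Z: M = 21.3 MN·m/kg
  option B: M = 14.3 MN·m/kg
The maximum is for option L.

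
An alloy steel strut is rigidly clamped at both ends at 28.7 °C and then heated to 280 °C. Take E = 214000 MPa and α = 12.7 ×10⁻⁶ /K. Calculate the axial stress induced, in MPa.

E = 214000 MPa = 214.0 GPa.
ΔT = 251.3 K. Constrained thermal stress σ = E·α·ΔT = 214.0×10³ MPa × 12.7×10⁻⁶ × 251.3 = 683 MPa (compressive).

683 MPa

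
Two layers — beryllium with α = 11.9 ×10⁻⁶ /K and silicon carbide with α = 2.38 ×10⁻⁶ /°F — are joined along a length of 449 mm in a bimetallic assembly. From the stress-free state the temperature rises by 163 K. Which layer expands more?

silicon carbide: α = 2.38×10⁻⁶/°F × 9/5 = 4.28×10⁻⁶/K.
α(beryllium) = 11.9×10⁻⁶/K vs α(silicon carbide) = 4.28×10⁻⁶/K.
Higher α expands more for the same ΔT: beryllium.

beryllium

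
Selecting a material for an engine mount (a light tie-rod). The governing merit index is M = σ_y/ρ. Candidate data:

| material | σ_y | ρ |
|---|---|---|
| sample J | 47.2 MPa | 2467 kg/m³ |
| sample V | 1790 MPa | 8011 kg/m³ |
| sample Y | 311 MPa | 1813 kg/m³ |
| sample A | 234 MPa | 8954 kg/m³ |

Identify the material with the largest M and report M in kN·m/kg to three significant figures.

Computing M directly (units already consistent):
  sample V: M = 223 kN·m/kg
  sample Y: M = 172 kN·m/kg
  sample A: M = 26.1 kN·m/kg
  sample J: M = 19.1 kN·m/kg
The maximum is for sample V.

sample V, M = 223 kN·m/kg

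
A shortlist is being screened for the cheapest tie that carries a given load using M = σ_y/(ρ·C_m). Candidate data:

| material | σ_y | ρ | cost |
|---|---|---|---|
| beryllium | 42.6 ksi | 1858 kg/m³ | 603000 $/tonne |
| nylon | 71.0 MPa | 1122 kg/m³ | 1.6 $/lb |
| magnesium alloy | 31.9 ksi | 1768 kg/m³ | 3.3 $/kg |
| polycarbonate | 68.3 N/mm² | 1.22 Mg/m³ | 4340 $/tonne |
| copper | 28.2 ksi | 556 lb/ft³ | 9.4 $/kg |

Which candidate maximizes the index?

Putting every candidate on a common basis:
  beryllium: σ_y = 293.7 MPa, ρ = 1858 kg/m³, cost = 603.0 $/kg
  nylon: σ_y = 71.00 MPa, ρ = 1122 kg/m³, cost = 3.527 $/kg
  magnesium alloy: σ_y = 219.9 MPa, ρ = 1768 kg/m³, cost = 3.300 $/kg
  polycarbonate: σ_y = 68.30 MPa, ρ = 1220 kg/m³, cost = 4.340 $/kg
  copper: σ_y = 194.4 MPa, ρ = 8906 kg/m³, cost = 9.400 $/kg
  magnesium alloy: M = 37.7 kN·m per $
  nylon: M = 17.9 kN·m per $
  polycarbonate: M = 12.9 kN·m per $
  copper: M = 2.32 kN·m per $
  beryllium: M = 0.262 kN·m per $
Magnesium alloy has the largest M.

magnesium alloy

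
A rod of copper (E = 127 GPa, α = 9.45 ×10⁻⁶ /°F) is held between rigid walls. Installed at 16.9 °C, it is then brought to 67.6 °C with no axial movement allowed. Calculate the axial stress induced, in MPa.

110 MPa

α = 9.45×10⁻⁶/°F × 9/5 = 17.0×10⁻⁶/K.
ΔT = 50.70 K. Constrained thermal stress σ = E·α·ΔT = 127.0×10³ MPa × 17.0×10⁻⁶ × 50.70 = 110 MPa (compressive).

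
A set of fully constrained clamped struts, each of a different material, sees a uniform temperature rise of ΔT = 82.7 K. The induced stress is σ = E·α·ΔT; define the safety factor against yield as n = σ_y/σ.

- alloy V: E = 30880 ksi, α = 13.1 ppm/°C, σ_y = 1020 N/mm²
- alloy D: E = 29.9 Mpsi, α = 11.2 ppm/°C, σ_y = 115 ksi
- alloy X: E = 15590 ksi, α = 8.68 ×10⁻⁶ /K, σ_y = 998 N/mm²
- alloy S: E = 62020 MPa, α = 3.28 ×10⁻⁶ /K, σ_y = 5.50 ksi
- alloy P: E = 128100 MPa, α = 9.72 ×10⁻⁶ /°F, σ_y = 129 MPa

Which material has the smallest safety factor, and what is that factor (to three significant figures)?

Converting E to GPa, α to ×10⁻⁶/K, σ_y to MPa, then σ and n for each:
  alloy V: E = 212.9, α = 13.1, σ_y = 1020 → σ = 231 MPa, n = 4.42
  alloy D: E = 206.2, α = 11.2, σ_y = 792.9 → σ = 191 MPa, n = 4.15
  alloy X: E = 107.5, α = 8.68, σ_y = 998.0 → σ = 77.2 MPa, n = 12.9
  alloy S: E = 62.02, α = 3.28, σ_y = 37.92 → σ = 16.8 MPa, n = 2.25
  alloy P: E = 128.1, α = 17.5, σ_y = 129.0 → σ = 185 MPa, n = 0.696
Alloy P has the lowest safety factor, n = 0.696.

alloy P, n = 0.696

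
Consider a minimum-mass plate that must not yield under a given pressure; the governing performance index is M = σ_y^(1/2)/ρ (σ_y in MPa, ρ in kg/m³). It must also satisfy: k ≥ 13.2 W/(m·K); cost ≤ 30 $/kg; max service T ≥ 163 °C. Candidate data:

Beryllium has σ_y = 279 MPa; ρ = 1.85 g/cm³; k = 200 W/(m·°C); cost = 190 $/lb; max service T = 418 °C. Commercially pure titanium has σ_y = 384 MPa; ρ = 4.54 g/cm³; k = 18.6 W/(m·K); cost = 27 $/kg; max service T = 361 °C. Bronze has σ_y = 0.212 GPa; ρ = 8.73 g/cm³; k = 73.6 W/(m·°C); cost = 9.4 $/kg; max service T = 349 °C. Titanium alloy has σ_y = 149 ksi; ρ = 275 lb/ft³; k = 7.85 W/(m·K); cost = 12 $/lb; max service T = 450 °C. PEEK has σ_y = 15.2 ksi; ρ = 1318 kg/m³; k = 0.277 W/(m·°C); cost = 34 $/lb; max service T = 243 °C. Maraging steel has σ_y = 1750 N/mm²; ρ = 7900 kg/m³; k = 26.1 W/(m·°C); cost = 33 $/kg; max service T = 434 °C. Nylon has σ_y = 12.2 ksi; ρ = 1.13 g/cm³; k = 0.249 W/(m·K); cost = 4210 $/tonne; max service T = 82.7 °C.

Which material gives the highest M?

Screen on constraints: k ≥ 13.2 W/(m·K); cost ≤ 30 $/kg; max service T ≥ 163 °C. Survivors: commercially pure titanium, bronze.
Normalizing units and computing the index:
  commercially pure titanium: σ_y = 384.0 MPa, ρ = 4540 kg/m³
  bronze: σ_y = 212.0 MPa, ρ = 8730 kg/m³
  commercially pure titanium: M = 4.32×10⁻³
  bronze: M = 1.67×10⁻³
The maximum is for commercially pure titanium.

commercially pure titanium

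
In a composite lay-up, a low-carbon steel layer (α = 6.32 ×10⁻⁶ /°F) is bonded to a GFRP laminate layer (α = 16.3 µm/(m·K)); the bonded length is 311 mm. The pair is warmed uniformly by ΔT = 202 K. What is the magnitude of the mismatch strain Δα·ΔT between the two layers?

9.95×10⁻⁴

low-carbon steel: α = 6.32×10⁻⁶/°F × 9/5 = 11.4×10⁻⁶/K.
Δα = |11.4 − 16.3|×10⁻⁶/K = 4.92×10⁻⁶/K.
Mismatch strain = Δα·ΔT = 4.92×10⁻⁶ × 202.0 = 9.95×10⁻⁴.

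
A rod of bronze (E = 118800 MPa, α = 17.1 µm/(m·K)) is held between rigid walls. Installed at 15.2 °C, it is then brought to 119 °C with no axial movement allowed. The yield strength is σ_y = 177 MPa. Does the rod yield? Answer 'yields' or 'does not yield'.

E = 118800 MPa = 118.8 GPa.
ΔT = 103.8 K. Constrained thermal stress σ = E·α·ΔT = 118.8×10³ MPa × 17.1×10⁻⁶ × 103.8 = 211 MPa (compressive).
Compare to σ_y = 177 MPa: σ ≥ σ_y, so it yields.

yields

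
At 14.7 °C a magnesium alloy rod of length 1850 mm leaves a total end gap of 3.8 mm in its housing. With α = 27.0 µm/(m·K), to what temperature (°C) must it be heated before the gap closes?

90.8 °C

α·L₀·ΔT = 3.8 mm ⇒ ΔT = 3.8 / (27.0×10⁻⁶ × 1850.0) = 76.08 K.
T = 14.7 + 76.08 = 90.78 °C.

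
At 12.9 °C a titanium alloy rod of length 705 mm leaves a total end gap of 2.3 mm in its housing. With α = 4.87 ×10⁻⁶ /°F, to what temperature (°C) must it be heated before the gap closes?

α = 4.87×10⁻⁶/°F × 9/5 = 8.77×10⁻⁶/K.
α·L₀·ΔT = 2.3 mm ⇒ ΔT = 2.3 / (8.77×10⁻⁶ × 705.0) = 372.2 K.
T = 12.9 + 372.2 = 385.1 °C.

385 °C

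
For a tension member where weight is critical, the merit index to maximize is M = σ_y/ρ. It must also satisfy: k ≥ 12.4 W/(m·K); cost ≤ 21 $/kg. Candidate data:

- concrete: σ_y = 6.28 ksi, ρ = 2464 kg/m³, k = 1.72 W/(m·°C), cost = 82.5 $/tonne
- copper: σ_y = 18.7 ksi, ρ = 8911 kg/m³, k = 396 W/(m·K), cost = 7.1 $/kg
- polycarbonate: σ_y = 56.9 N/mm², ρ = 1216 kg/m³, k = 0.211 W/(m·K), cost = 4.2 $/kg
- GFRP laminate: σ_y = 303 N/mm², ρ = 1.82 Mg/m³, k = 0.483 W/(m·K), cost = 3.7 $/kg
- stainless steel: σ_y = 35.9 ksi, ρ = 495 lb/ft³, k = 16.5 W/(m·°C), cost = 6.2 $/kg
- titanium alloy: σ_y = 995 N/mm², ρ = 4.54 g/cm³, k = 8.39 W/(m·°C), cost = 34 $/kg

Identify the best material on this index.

Screen on constraints: k ≥ 12.4 W/(m·K); cost ≤ 21 $/kg. Survivors: copper, stainless steel.
After converting to SI:
  copper: σ_y = 128.9 MPa, ρ = 8911 kg/m³
  stainless steel: σ_y = 247.5 MPa, ρ = 7929 kg/m³
  stainless steel: M = 31.2 kN·m/kg
  copper: M = 14.5 kN·m/kg
Highest index: stainless steel.

stainless steel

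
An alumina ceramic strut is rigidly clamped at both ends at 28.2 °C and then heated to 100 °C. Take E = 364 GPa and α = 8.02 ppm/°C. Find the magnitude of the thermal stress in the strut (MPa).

210 MPa

ΔT = 71.80 K. Constrained thermal stress σ = E·α·ΔT = 364.0×10³ MPa × 8.02×10⁻⁶ × 71.80 = 210 MPa (compressive).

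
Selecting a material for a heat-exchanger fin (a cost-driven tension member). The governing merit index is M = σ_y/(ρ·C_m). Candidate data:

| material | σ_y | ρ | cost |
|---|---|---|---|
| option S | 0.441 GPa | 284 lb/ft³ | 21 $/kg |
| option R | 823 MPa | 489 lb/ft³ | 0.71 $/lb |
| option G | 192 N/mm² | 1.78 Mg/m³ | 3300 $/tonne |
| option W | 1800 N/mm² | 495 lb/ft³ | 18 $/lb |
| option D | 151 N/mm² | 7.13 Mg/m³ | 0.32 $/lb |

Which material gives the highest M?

Normalizing units and computing the index:
  option S: σ_y = 441.0 MPa, ρ = 4549 kg/m³, cost = 21.00 $/kg
  option R: σ_y = 823.0 MPa, ρ = 7833 kg/m³, cost = 1.565 $/kg
  option G: σ_y = 192.0 MPa, ρ = 1780 kg/m³, cost = 3.300 $/kg
  option W: σ_y = 1800 MPa, ρ = 7929 kg/m³, cost = 39.68 $/kg
  option D: σ_y = 151.0 MPa, ρ = 7130 kg/m³, cost = 0.7055 $/kg
  option R: M = 67.1 kN·m per $
  option G: M = 32.7 kN·m per $
  option D: M = 30.0 kN·m per $
  option W: M = 5.72 kN·m per $
  option S: M = 4.62 kN·m per $
The maximum is for option R.

option R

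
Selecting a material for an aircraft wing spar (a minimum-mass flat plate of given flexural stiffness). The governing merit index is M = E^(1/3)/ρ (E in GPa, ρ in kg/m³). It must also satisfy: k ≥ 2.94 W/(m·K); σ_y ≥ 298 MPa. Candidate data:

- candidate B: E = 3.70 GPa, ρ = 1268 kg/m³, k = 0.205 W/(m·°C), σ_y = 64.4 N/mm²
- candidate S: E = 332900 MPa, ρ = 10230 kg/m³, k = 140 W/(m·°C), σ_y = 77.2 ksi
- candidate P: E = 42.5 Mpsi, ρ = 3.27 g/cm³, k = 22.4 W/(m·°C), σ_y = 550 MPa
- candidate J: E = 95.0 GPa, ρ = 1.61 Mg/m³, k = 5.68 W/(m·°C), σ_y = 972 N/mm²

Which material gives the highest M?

Screen on constraints: k ≥ 2.94 W/(m·K); σ_y ≥ 298 MPa. Survivors: candidate S, candidate P, candidate J.
Normalizing units and computing the index:
  candidate S: E = 332.9 GPa, ρ = 10230 kg/m³
  candidate P: E = 293.0 GPa, ρ = 3270 kg/m³
  candidate J: E = 95.00 GPa, ρ = 1610 kg/m³
  candidate J: M = 2.83×10⁻³
  candidate P: M = 2.03×10⁻³
  candidate S: M = 0.677×10⁻³
Candidate J has the largest M.

candidate J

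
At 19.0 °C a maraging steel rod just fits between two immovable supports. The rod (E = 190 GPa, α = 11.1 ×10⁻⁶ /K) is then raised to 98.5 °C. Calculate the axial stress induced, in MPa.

ΔT = 79.50 K. Constrained thermal stress σ = E·α·ΔT = 190.0×10³ MPa × 11.1×10⁻⁶ × 79.50 = 168 MPa (compressive).

168 MPa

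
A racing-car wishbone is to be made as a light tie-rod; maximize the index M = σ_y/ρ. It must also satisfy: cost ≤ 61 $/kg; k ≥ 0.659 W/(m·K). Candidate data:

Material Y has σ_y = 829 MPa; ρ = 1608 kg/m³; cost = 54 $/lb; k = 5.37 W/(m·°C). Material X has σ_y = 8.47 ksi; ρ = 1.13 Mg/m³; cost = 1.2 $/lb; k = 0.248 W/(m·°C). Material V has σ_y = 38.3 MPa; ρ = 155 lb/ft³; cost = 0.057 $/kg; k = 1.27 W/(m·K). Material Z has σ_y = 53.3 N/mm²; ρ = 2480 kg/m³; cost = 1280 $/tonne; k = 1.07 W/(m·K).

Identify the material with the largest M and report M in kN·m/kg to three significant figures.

Screen on constraints: cost ≤ 61 $/kg; k ≥ 0.659 W/(m·K). Survivors: material V, material Z.
After converting to SI:
  material V: σ_y = 38.30 MPa, ρ = 2483 kg/m³
  material Z: σ_y = 53.30 MPa, ρ = 2480 kg/m³
  material Z: M = 21.5 kN·m/kg
  material V: M = 15.4 kN·m/kg
Highest index: material Z.

material Z, M = 21.5 kN·m/kg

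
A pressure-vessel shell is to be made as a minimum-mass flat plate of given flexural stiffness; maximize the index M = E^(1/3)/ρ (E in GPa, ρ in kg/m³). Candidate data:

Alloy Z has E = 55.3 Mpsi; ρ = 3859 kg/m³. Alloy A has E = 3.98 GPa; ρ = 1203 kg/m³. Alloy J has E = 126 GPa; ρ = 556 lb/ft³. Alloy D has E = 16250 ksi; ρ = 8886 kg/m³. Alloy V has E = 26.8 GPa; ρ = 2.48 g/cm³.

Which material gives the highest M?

alloy Z

In SI units:
  alloy Z: E = 381.3 GPa, ρ = 3859 kg/m³
  alloy A: E = 3.980 GPa, ρ = 1203 kg/m³
  alloy J: E = 126.0 GPa, ρ = 8906 kg/m³
  alloy D: E = 112.0 GPa, ρ = 8886 kg/m³
  alloy V: E = 26.80 GPa, ρ = 2480 kg/m³
  alloy Z: M = 1.88×10⁻³
  alloy A: M = 1.32×10⁻³
  alloy V: M = 1.21×10⁻³
  alloy J: M = 0.563×10⁻³
  alloy D: M = 0.543×10⁻³
The maximum is for alloy Z.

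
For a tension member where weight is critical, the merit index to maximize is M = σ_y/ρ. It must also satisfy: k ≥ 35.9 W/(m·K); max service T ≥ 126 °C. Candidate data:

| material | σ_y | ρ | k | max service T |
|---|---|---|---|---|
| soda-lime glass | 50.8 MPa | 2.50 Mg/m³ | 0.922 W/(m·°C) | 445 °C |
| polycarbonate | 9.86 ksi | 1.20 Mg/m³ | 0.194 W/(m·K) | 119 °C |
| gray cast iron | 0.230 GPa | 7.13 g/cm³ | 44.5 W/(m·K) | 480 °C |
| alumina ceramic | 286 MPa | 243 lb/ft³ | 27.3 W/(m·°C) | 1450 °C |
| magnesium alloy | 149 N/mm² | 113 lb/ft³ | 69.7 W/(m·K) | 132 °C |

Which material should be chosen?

magnesium alloy

Screen on constraints: k ≥ 35.9 W/(m·K); max service T ≥ 126 °C. Survivors: gray cast iron, magnesium alloy.
In SI units:
  gray cast iron: σ_y = 230.0 MPa, ρ = 7130 kg/m³
  magnesium alloy: σ_y = 149.0 MPa, ρ = 1810 kg/m³
  magnesium alloy: M = 82.3 kN·m/kg
  gray cast iron: M = 32.3 kN·m/kg
Magnesium alloy ranks first.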